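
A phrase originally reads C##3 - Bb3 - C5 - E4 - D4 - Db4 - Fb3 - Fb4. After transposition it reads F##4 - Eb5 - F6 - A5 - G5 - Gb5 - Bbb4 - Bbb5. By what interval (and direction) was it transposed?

Take the first pair: C##3 → F##4. C to F spans 11 letter names, so the interval is some kind of eleventh.
C##3 to F##4 is 17 semitones, which makes it a perfect eleventh; the second version is higher, so the direction is up.
Checking another pair — Fb4 → Bbb5 — gives the same interval.

up a perfect eleventh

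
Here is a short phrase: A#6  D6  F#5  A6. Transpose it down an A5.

A#6 down an augmented fifth is D6.
An augmented fifth down from D6 gives Gb5.
An augmented fifth down from F#5 gives Bb4.
A6: a fifth down reaches D, and 8 semitones makes it Db6.

D6 Gb5 Bb4 Db6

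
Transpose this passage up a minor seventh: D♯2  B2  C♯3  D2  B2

C#3 A3 B3 C3 A3

A minor seventh up from D#2 gives C#3.
B2: a seventh up reaches A, and 10 semitones makes it A3.
C#3 up a minor seventh is B3.
D2: a seventh up reaches C, and 10 semitones makes it C3.
A minor seventh up from B2 gives A3.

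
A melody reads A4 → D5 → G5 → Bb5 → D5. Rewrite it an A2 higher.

A4 to B#4
D5 to E#5
G5 to A#5
Bb5 to C#6
D5 to E#5

B#4 E#5 A#5 C#6 E#5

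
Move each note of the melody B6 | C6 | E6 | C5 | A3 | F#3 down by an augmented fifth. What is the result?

Eb6 Fb5 Ab5 Fb4 Db3 Bb2

B6 → Eb6
C6 → Fb5
E6 → Ab5
C5 → Fb4
A3 → Db3
F#3 → Bb2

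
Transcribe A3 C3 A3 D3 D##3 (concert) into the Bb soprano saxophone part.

B3 D3 B3 E3 E##3

The Bb soprano saxophone sounds a major second below written, so the written part must be a major second above concert — transpose each note up.
A3 → B3
C3 → D3
A3 → B3
D3 → E3
D##3 → E##3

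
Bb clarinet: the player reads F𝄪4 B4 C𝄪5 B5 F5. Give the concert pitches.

E#4 A4 B#4 A5 Eb5

The Bb clarinet sounds a major second below written, so transpose each written note down a major second.
F##4 -> E#4
B4 -> A4
C##5 -> B#4
B5 -> A5
F5 -> Eb5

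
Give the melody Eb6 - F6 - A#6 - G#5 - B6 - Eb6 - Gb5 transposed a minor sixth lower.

Eb6 → G5
F6 → A5
A#6 → C##6
G#5 → B#4
B6 → D#6
Eb6 → G5
Gb5 → Bb4

G5 A5 C##6 B#4 D#6 G5 Bb4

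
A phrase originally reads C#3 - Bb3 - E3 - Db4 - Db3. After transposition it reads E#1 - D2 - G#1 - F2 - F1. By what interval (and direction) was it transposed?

down a minor thirteenth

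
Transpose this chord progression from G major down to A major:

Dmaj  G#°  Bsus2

Emaj A#° C#sus2

G major down to A major is a minor seventh; each chord root moves by that interval while the quality stays the same.
Dmaj: root D down a minor seventh → E, giving Emaj.
G#°: root G# down a minor seventh → A#, giving A#°.
Bsus2: root B down a minor seventh → C#, giving C#sus2.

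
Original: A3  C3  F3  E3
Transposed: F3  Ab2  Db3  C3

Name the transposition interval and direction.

down a major third

Take the first pair: A3 → F3. A to F spans 3 letter names, so the interval is some kind of third.
F3 to A3 is 4 semitones, which makes it a major third; the second version is lower, so the direction is down.
Checking another pair — E3 → C3 — gives the same interval.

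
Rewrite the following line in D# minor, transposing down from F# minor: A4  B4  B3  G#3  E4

From F# down to D# is a minor third; apply that to each pitch.
A4 -> F#4
B4 -> G#4
B3 -> G#3
G#3 -> E#3
E4 -> C#4

F#4 G#4 G#3 E#3 C#4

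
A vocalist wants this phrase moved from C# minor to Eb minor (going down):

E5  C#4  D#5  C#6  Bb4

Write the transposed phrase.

From C# down to Eb is an augmented sixth; apply that to each pitch.
E5 -> Gb4
C#4 -> Eb3
D#5 -> F4
C#6 -> Eb5
Bb4 -> Dbb4

Gb4 Eb3 F4 Eb5 Dbb4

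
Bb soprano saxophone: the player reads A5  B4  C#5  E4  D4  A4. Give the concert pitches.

Written C4 on the Bb soprano saxophone sounds as Bb3, a major second lower; apply that shift to every note.
A5 → G5
B4 → A4
C#5 → B4
E4 → D4
D4 → C4
A4 → G4

G5 A4 B4 D4 C4 G4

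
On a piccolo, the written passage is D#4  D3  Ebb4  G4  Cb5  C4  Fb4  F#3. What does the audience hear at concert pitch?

D#5 D4 Ebb5 G5 Cb6 C5 Fb5 F#4

The piccolo sounds a perfect octave above written, so transpose each written note up a perfect octave.
D#4 -> D#5
D3 -> D4
Ebb4 -> Ebb5
G4 -> G5
Cb5 -> Cb6
C4 -> C5
Fb4 -> Fb5
F#3 -> F#4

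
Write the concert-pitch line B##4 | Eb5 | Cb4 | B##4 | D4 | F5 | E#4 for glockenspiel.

The glockenspiel sounds a perfect fifteenth above written, so the written part must be a perfect fifteenth below concert — transpose each note down.
B##4 -> B##2
Eb5 -> Eb3
Cb4 -> Cb2
B##4 -> B##2
D4 -> D2
F5 -> F3
E#4 -> E#2

B##2 Eb3 Cb2 B##2 D2 F3 E#2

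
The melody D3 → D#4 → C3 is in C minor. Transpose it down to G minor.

A2 A#3 G2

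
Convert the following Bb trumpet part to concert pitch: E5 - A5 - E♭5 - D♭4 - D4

D5 G5 Db5 Cb4 C4

The Bb trumpet sounds a major second below written, so transpose each written note down a major second.
E5 -> D5
A5 -> G5
Eb5 -> Db5
Db4 -> Cb4
D4 -> C4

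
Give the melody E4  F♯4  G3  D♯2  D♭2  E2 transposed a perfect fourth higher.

E4 to A4
F#4 to B4
G3 to C4
D#2 to G#2
Db2 to Gb2
E2 to A2

A4 B4 C4 G#2 Gb2 A2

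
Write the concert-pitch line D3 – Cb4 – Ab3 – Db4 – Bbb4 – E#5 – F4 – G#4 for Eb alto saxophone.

Written C4 sounds as Eb3 on the Eb alto saxophone, so concert pitches are written a major sixth up.
D3 → B3
Cb4 → Ab4
Ab3 → F4
Db4 → Bb4
Bbb4 → Gb5
E#5 → C##6
F4 → D5
G#4 → E#5

B3 Ab4 F4 Bb4 Gb5 C##6 D5 E#5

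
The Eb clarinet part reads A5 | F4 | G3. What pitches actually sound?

The Eb clarinet sounds a minor third above written, so transpose each written note up a minor third.
A5 becomes C6
F4 becomes Ab4
G3 becomes Bb3

C6 Ab4 Bb3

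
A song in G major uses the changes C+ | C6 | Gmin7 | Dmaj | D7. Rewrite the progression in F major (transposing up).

Bb+ Bb6 Fmin7 Cmaj C7

G major up to F major is a minor seventh; each chord root moves by that interval while the quality stays the same.
C+: root C up a minor seventh → Bb, giving Bb+.
C6: root C up a minor seventh → Bb, giving Bb6.
Gmin7: root G up a minor seventh → F, giving Fmin7.
Dmaj: root D up a minor seventh → C, giving Cmaj.
D7: root D up a minor seventh → C, giving C7.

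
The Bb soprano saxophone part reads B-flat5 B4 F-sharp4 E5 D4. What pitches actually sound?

Ab5 A4 E4 D5 C4

Written C4 on the Bb soprano saxophone sounds as Bb3, a major second lower; apply that shift to every note.
Bb5 -> Ab5
B4 -> A4
F#4 -> E4
E5 -> D5
D4 -> C4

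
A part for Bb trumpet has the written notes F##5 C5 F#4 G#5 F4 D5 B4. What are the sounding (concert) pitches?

Written C4 on the Bb trumpet sounds as Bb3, a major second lower; apply that shift to every note.
F##5 -> E#5
C5 -> Bb4
F#4 -> E4
G#5 -> F#5
F4 -> Eb4
D5 -> C5
B4 -> A4

E#5 Bb4 E4 F#5 Eb4 C5 A4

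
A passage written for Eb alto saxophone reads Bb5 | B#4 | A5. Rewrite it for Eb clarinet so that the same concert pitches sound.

Bb4 B#3 A4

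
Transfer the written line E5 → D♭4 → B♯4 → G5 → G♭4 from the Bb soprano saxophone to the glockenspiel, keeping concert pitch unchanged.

D3 Cb2 A#2 F3 Fb2

First find concert pitch: the Bb soprano saxophone sounds a major second below written, so E5 D♭4 B♯4 G5 G♭4 sounds D5 Cb4 A#4 F5 Fb4.
Then write for glockenspiel: it sounds a perfect fifteenth above written, so the part must be a perfect fifteenth below concert.
D5 → D3
Cb4 → Cb2
A#4 → A#2
F5 → F3
Fb4 → Fb2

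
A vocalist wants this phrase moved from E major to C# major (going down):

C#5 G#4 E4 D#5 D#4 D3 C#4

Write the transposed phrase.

A#4 E#4 C#4 B#4 B#3 B2 A#3

E major to C# major down is a minor third, so every note moves down by that interval.
C#5 becomes A#4
G#4 becomes E#4
E4 becomes C#4
D#5 becomes B#4
D#4 becomes B#3
D3 becomes B2
C#4 becomes A#3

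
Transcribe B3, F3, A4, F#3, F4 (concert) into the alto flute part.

E4 Bb3 D5 B3 Bb4

The alto flute sounds a perfect fourth below written, so the written part must be a perfect fourth above concert — transpose each note up.
B3 → E4
F3 → Bb3
A4 → D5
F#3 → B3
F4 → Bb4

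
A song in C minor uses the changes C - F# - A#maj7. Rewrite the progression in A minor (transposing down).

C minor down to A minor is a minor third; each chord root moves by that interval while the quality stays the same.
C: root C down a minor third → A, giving A.
F#: root F# down a minor third → D#, giving D#.
A#maj7: root A# down a minor third → F##, giving F##maj7.

A D# F##maj7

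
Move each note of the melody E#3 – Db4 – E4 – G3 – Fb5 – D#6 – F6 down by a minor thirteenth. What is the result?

E#3: a thirteenth down reaches G, and 20 semitones makes it G##1.
Db4: a thirteenth down reaches F, and 20 semitones makes it F2.
E4 down a minor thirteenth is G#2.
A minor thirteenth down from G3 gives B1.
Fb5 down a minor thirteenth is Ab3.
D#6 down a minor thirteenth is F##4.
F6 down a minor thirteenth is A4.

G##1 F2 G#2 B1 Ab3 F##4 A4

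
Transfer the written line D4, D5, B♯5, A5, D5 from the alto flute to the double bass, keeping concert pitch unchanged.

A4 A5 F##6 E6 A5

First find concert pitch: the alto flute sounds a perfect fourth below written, so D4 D5 B♯5 A5 D5 sounds A3 A4 F##5 E5 A4.
Then write for double bass: it sounds a perfect octave below written, so the part must be a perfect octave above concert.
A3 → A4
A4 → A5
F##5 → F##6
E5 → E6
A4 → A5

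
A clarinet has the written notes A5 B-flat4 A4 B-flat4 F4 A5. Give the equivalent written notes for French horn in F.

C#6 D5 C#5 D5 A4 C#6

First find concert pitch: the A clarinet sounds a minor third below written, so A5 B-flat4 A4 B-flat4 F4 A5 sounds F#5 G4 F#4 G4 D4 F#5.
Then write for French horn in F: it sounds a perfect fifth below written, so the part must be a perfect fifth above concert.
F#5 → C#6
G4 → D5
F#4 → C#5
G4 → D5
D4 → A4
F#5 → C#6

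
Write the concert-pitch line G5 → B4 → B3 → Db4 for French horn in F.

D6 F#5 F#4 Ab4

Written C4 sounds as F3 on the French horn in F, so concert pitches are written a perfect fifth up.
G5 to D6
B4 to F#5
B3 to F#4
Db4 to Ab4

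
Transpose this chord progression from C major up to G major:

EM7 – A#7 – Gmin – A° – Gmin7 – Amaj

BM7 E#7 Dmin E° Dmin7 Emaj

C major up to G major is a perfect fifth; each chord root moves by that interval while the quality stays the same.
EM7: root E up a perfect fifth → B, giving BM7.
A#7: root A# up a perfect fifth → E#, giving E#7.
Gmin: root G up a perfect fifth → D, giving Dmin.
A°: root A up a perfect fifth → E, giving E°.
Gmin7: root G up a perfect fifth → D, giving Dmin7.
Amaj: root A up a perfect fifth → E, giving Emaj.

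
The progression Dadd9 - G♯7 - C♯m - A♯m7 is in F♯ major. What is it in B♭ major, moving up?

Gbadd9 C7 Fm Dm7

F♯ major up to B♭ major is a diminished fourth; each chord root moves by that interval while the quality stays the same.
Dadd9: root D up a diminished fourth → Gb, giving Gbadd9.
G♯7: root G♯ up a diminished fourth → C, giving C7.
C♯m: root C♯ up a diminished fourth → F, giving Fm.
A♯m7: root A♯ up a diminished fourth → D, giving Dm7.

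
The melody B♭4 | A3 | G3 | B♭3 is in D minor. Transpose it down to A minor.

F4 E3 D3 F3

D minor to A minor down is a perfect fourth, so every note moves down by that interval.
Bb4 becomes F4
A3 becomes E3
G3 becomes D3
Bb3 becomes F3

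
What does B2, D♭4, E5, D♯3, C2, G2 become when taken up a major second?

B2 → C#3
Db4 → Eb4
E5 → F#5
D#3 → E#3
C2 → D2
G2 → A2

C#3 Eb4 F#5 E#3 D2 A2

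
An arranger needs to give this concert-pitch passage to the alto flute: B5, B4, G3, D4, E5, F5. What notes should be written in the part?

E6 E5 C4 G4 A5 Bb5

The alto flute sounds a perfect fourth below written, so the written part must be a perfect fourth above concert — transpose each note up.
B5 becomes E6
B4 becomes E5
G3 becomes C4
D4 becomes G4
E5 becomes A5
F5 becomes Bb5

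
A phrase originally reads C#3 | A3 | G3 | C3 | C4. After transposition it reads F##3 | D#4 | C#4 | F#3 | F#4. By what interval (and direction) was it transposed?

up an augmented fourth

Take the first pair: C#3 → F##3. C to F spans 4 letter names, so the interval is some kind of fourth.
C#3 to F##3 is 6 semitones, which makes it an augmented fourth; the second version is higher, so the direction is up.
Checking another pair — C4 → F#4 — gives the same interval.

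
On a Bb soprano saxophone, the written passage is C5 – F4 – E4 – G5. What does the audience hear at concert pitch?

Bb4 Eb4 D4 F5

Written C4 on the Bb soprano saxophone sounds as Bb3, a major second lower; apply that shift to every note.
C5 -> Bb4
F4 -> Eb4
E4 -> D4
G5 -> F5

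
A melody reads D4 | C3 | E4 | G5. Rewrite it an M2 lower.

C4 Bb2 D4 F5

D4 to C4
C3 to Bb2
E4 to D4
G5 to F5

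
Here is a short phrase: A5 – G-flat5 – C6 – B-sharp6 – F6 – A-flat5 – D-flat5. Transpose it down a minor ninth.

A5 → G#4
Gb5 → F4
C6 → B4
B#6 → A##5
F6 → E5
Ab5 → G4
Db5 → C4

G#4 F4 B4 A##5 E5 G4 C4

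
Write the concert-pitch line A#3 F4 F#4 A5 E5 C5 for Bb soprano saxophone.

B#3 G4 G#4 B5 F#5 D5

Written C4 sounds as Bb3 on the Bb soprano saxophone, so concert pitches are written a major second up.
A#3 to B#3
F4 to G4
F#4 to G#4
A5 to B5
E5 to F#5
C5 to D5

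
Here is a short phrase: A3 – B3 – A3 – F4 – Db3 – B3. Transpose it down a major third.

A3 to F3
B3 to G3
A3 to F3
F4 to Db4
Db3 to Bbb2
B3 to G3

F3 G3 F3 Db4 Bbb2 G3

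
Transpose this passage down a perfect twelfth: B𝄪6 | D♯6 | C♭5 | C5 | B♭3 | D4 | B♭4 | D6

E##5 G#4 Fb3 F3 Eb2 G2 Eb3 G4

B##6 gives E##5
D#6 gives G#4
Cb5 gives Fb3
C5 gives F3
Bb3 gives Eb2
D4 gives G2
Bb4 gives Eb3
D6 gives G4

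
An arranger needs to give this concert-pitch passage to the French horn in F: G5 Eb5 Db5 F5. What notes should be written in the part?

D6 Bb5 Ab5 C6

Written C4 sounds as F3 on the French horn in F, so concert pitches are written a perfect fifth up.
G5 to D6
Eb5 to Bb5
Db5 to Ab5
F5 to C6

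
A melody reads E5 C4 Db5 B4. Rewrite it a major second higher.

F#5 D4 Eb5 C#5

E5 to F#5
C4 to D4
Db5 to Eb5
B4 to C#5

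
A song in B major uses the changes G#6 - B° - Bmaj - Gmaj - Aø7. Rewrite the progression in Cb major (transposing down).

Ab6 Cb° Cbmaj Abbmaj Bbbø7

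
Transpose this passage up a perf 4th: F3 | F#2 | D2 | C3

Bb3 B2 G2 F3

F3: a fourth up reaches B, and 5 semitones makes it Bb3.
F#2 up a perfect fourth is B2.
A perfect fourth up from D2 gives G2.
C3 up a perfect fourth is F3.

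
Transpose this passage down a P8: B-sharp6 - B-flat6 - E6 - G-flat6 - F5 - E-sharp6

B#6 becomes B#5
Bb6 becomes Bb5
E6 becomes E5
Gb6 becomes Gb5
F5 becomes F4
E#6 becomes E#5

B#5 Bb5 E5 Gb5 F4 E#5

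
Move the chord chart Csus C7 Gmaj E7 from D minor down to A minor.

Gsus G7 Dmaj B7

D minor down to A minor is a perfect fourth; each chord root moves by that interval while the quality stays the same.
Csus: root C down a perfect fourth → G, giving Gsus.
C7: root C down a perfect fourth → G, giving G7.
Gmaj: root G down a perfect fourth → D, giving Dmaj.
E7: root E down a perfect fourth → B, giving B7.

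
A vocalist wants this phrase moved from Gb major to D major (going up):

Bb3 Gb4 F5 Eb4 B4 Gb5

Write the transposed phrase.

F#4 D5 C#6 B4 F##5 D6

From Gb up to D is an augmented fifth; apply that to each pitch.
Bb3 gives F#4
Gb4 gives D5
F5 gives C#6
Eb4 gives B4
B4 gives F##5
Gb5 gives D6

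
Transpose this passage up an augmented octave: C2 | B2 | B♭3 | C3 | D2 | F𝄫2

C#3 B#3 B4 C#4 D#3 Fb3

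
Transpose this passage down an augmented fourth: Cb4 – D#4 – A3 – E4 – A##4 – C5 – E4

Gbb3 A3 Eb3 Bb3 E#4 Gb4 Bb3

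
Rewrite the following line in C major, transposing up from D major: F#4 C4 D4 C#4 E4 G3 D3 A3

D major to C major up is a minor seventh, so every note moves up by that interval.
F#4 gives E5
C4 gives Bb4
D4 gives C5
C#4 gives B4
E4 gives D5
G3 gives F4
D3 gives C4
A3 gives G4

E5 Bb4 C5 B4 D5 F4 C4 G4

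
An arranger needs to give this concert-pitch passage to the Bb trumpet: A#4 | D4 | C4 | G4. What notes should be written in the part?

B#4 E4 D4 A4

The Bb trumpet sounds a major second below written, so the written part must be a major second above concert — transpose each note up.
A#4 becomes B#4
D4 becomes E4
C4 becomes D4
G4 becomes A4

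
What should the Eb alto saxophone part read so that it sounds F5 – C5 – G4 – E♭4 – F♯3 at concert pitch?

Written C4 sounds as Eb3 on the Eb alto saxophone, so concert pitches are written a major sixth up.
F5 → D6
C5 → A5
G4 → E5
Eb4 → C5
F#3 → D#4

D6 A5 E5 C5 D#4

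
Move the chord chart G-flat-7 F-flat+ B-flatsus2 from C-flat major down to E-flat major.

Bb-7 Ab+ Dsus2

C-flat major down to E-flat major is a minor sixth; each chord root moves by that interval while the quality stays the same.
G-flat-7: root G-flat down a minor sixth → Bb, giving Bb-7.
F-flat+: root F-flat down a minor sixth → Ab, giving Ab+.
B-flatsus2: root B-flat down a minor sixth → D, giving Dsus2.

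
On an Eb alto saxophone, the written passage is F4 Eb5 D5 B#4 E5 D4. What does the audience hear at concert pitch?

The Eb alto saxophone sounds a major sixth below written, so transpose each written note down a major sixth.
F4 -> Ab3
Eb5 -> Gb4
D5 -> F4
B#4 -> D#4
E5 -> G4
D4 -> F3

Ab3 Gb4 F4 D#4 G4 F3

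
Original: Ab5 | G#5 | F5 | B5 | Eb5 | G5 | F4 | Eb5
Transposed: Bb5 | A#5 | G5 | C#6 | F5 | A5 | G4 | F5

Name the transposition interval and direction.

From Ab5 to Bb5 is 2 letter names — a second of some quality.
Ab5 to Bb5 is 2 semitones, which makes it a major second; the second version is higher, so the direction is up.
Checking another pair — Eb5 → F5 — gives the same interval.

up a major second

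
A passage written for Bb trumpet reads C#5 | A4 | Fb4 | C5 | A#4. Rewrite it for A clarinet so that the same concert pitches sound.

D5 Bb4 Gbb4 Db5 B4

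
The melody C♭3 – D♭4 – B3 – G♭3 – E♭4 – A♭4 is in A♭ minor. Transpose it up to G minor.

Bb3 C5 A#4 F4 D5 G5

A♭ minor to G minor up is a major seventh, so every note moves up by that interval.
Cb3 → Bb3
Db4 → C5
B3 → A#4
Gb3 → F4
Eb4 → D5
Ab4 → G5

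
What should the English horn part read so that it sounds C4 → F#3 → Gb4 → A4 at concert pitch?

G4 C#4 Db5 E5

Written C4 sounds as F3 on the English horn, so concert pitches are written a perfect fifth up.
C4 gives G4
F#3 gives C#4
Gb4 gives Db5
A4 gives E5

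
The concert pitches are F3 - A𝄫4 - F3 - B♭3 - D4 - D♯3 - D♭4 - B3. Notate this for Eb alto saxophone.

D4 Fb5 D4 G4 B4 B#3 Bb4 G#4

The Eb alto saxophone sounds a major sixth below written, so the written part must be a major sixth above concert — transpose each note up.
F3 becomes D4
Abb4 becomes Fb5
F3 becomes D4
Bb3 becomes G4
D4 becomes B4
D#3 becomes B#3
Db4 becomes Bb4
B3 becomes G#4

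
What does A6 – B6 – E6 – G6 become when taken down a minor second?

G#6 A#6 D#6 F#6

A6 gives G#6
B6 gives A#6
E6 gives D#6
G6 gives F#6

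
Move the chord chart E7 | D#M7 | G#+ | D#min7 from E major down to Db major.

E major down to Db major is an augmented second; each chord root moves by that interval while the quality stays the same.
E7: root E down an augmented second → Db, giving Db7.
D#M7: root D# down an augmented second → C, giving CM7.
G#+: root G# down an augmented second → F, giving F+.
D#min7: root D# down an augmented second → C, giving Cmin7.

Db7 CM7 F+ Cmin7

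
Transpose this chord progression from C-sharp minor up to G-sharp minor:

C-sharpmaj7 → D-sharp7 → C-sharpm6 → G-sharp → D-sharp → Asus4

C-sharp minor up to G-sharp minor is a perfect fifth; each chord root moves by that interval while the quality stays the same.
C-sharpmaj7: root C-sharp up a perfect fifth → G#, giving G#maj7.
D-sharp7: root D-sharp up a perfect fifth → A#, giving A#7.
C-sharpm6: root C-sharp up a perfect fifth → G#, giving G#m6.
G-sharp: root G-sharp up a perfect fifth → D#, giving D#.
D-sharp: root D-sharp up a perfect fifth → A#, giving A#.
Asus4: root A up a perfect fifth → E, giving Esus4.

G#maj7 A#7 G#m6 D# A# Esus4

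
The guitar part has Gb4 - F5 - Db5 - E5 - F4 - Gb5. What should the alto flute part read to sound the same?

Cb4 Bb4 Gb4 A4 Bb3 Cb5

First find concert pitch: the guitar sounds a perfect octave below written, so Gb4 F5 Db5 E5 F4 Gb5 sounds Gb3 F4 Db4 E4 F3 Gb4.
Then write for alto flute: it sounds a perfect fourth below written, so the part must be a perfect fourth above concert.
Gb3 → Cb4
F4 → Bb4
Db4 → Gb4
E4 → A4
F3 → Bb3
Gb4 → Cb5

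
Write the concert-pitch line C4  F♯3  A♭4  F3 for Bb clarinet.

D4 G#3 Bb4 G3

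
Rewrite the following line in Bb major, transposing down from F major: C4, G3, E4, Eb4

F3 C3 A3 Ab3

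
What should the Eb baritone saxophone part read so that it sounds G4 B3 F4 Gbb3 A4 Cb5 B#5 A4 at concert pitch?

Written C4 sounds as Eb2 on the Eb baritone saxophone, so concert pitches are written a major thirteenth up.
G4 → E6
B3 → G#5
F4 → D6
Gbb3 → Ebb5
A4 → F#6
Cb5 → Ab6
B#5 → G##7
A4 → F#6

E6 G#5 D6 Ebb5 F#6 Ab6 G##7 F#6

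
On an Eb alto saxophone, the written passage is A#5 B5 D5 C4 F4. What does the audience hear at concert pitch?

C#5 D5 F4 Eb3 Ab3

The Eb alto saxophone sounds a major sixth below written, so transpose each written note down a major sixth.
A#5 to C#5
B5 to D5
D5 to F4
C4 to Eb3
F4 to Ab3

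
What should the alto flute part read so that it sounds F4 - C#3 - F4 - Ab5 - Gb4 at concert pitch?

The alto flute sounds a perfect fourth below written, so the written part must be a perfect fourth above concert — transpose each note up.
F4 → Bb4
C#3 → F#3
F4 → Bb4
Ab5 → Db6
Gb4 → Cb5

Bb4 F#3 Bb4 Db6 Cb5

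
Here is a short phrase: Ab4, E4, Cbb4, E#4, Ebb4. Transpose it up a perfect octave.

Ab5 E5 Cbb5 E#5 Ebb5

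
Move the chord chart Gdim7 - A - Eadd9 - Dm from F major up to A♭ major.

Bbdim7 C Gadd9 Fm

F major up to A♭ major is a minor third; each chord root moves by that interval while the quality stays the same.
Gdim7: root G up a minor third → Bb, giving Bbdim7.
A: root A up a minor third → C, giving C.
Eadd9: root E up a minor third → G, giving Gadd9.
Dm: root D up a minor third → F, giving Fm.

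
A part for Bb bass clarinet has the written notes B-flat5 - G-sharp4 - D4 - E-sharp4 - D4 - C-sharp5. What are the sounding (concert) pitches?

Ab4 F#3 C3 D#3 C3 B3

Written C4 on the Bb bass clarinet sounds as Bb2, a major ninth lower; apply that shift to every note.
Bb5 to Ab4
G#4 to F#3
D4 to C3
E#4 to D#3
D4 to C3
C#5 to B3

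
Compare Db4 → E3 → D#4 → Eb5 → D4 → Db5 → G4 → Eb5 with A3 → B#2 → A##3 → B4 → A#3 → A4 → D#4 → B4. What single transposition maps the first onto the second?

down a diminished fourth

Take the first pair: Db4 → A3. D to A spans 4 letter names, so the interval is some kind of fourth.
A3 to Db4 is 4 semitones, which makes it a diminished fourth; the second version is lower, so the direction is down.
Checking another pair — Eb5 → B4 — gives the same interval.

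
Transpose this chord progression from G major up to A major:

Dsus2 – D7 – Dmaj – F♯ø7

Esus2 E7 Emaj G#ø7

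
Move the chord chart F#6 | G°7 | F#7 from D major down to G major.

B6 C°7 B7

D major down to G major is a perfect fifth; each chord root moves by that interval while the quality stays the same.
F#6: root F# down a perfect fifth → B, giving B6.
G°7: root G down a perfect fifth → C, giving C°7.
F#7: root F# down a perfect fifth → B, giving B7.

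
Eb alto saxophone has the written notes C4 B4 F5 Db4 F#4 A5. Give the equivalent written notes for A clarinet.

Gb3 F4 Cb5 Abb3 C4 Eb5

First find concert pitch: the Eb alto saxophone sounds a major sixth below written, so C4 B4 F5 Db4 F#4 A5 sounds Eb3 D4 Ab4 Fb3 A3 C5.
Then write for A clarinet: it sounds a minor third below written, so the part must be a minor third above concert.
Eb3 → Gb3
D4 → F4
Ab4 → Cb5
Fb3 → Abb3
A3 → C4
C5 → Eb5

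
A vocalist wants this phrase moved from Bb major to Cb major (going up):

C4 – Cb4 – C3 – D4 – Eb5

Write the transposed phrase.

Bb major to Cb major up is a minor second, so every note moves up by that interval.
C4 → Db4
Cb4 → Dbb4
C3 → Db3
D4 → Eb4
Eb5 → Fb5

Db4 Dbb4 Db3 Eb4 Fb5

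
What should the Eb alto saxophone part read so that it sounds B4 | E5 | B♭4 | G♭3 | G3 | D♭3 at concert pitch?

G#5 C#6 G5 Eb4 E4 Bb3

Written C4 sounds as Eb3 on the Eb alto saxophone, so concert pitches are written a major sixth up.
B4 → G#5
E5 → C#6
Bb4 → G5
Gb3 → Eb4
G3 → E4
Db3 → Bb3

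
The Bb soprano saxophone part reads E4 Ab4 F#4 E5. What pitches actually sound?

D4 Gb4 E4 D5

Written C4 on the Bb soprano saxophone sounds as Bb3, a major second lower; apply that shift to every note.
E4 becomes D4
Ab4 becomes Gb4
F#4 becomes E4
E5 becomes D5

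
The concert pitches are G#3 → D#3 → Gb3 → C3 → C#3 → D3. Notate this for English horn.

D#4 A#3 Db4 G3 G#3 A3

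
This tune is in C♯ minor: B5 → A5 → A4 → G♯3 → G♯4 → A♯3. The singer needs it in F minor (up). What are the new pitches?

C♯ minor to F minor up is a diminished fourth, so every note moves up by that interval.
B5 gives Eb6
A5 gives Db6
A4 gives Db5
G#3 gives C4
G#4 gives C5
A#3 gives D4

Eb6 Db6 Db5 C4 C5 D4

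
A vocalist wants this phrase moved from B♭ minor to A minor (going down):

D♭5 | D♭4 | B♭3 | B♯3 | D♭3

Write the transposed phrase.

B♭ minor to A minor down is a minor second, so every note moves down by that interval.
Db5 gives C5
Db4 gives C4
Bb3 gives A3
B#3 gives A##3
Db3 gives C3

C5 C4 A3 A##3 C3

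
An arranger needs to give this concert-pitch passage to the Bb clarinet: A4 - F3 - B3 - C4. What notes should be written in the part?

The Bb clarinet sounds a major second below written, so the written part must be a major second above concert — transpose each note up.
A4 -> B4
F3 -> G3
B3 -> C#4
C4 -> D4

B4 G3 C#4 D4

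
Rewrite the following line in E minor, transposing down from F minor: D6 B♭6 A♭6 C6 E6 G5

C#6 A6 G6 B5 D#6 F#5

F minor to E minor down is a minor second, so every note moves down by that interval.
D6 to C#6
Bb6 to A6
Ab6 to G6
C6 to B5
E6 to D#6
G5 to F#5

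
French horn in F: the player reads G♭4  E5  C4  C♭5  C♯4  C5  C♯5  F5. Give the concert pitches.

The French horn in F sounds a perfect fifth below written, so transpose each written note down a perfect fifth.
Gb4 becomes Cb4
E5 becomes A4
C4 becomes F3
Cb5 becomes Fb4
C#4 becomes F#3
C5 becomes F4
C#5 becomes F#4
F5 becomes Bb4

Cb4 A4 F3 Fb4 F#3 F4 F#4 Bb4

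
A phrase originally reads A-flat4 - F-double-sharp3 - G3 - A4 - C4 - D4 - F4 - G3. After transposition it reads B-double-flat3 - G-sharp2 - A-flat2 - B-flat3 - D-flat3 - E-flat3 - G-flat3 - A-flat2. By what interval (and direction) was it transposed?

From Ab4 to Bbb3 is 7 letter names — a seventh of some quality.
Bbb3 to Ab4 is 11 semitones, which makes it a major seventh; the second version is lower, so the direction is down.
Checking another pair — G3 → Ab2 — gives the same interval.

down a major seventh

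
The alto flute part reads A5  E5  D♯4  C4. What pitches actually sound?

Written C4 on the alto flute sounds as G3, a perfect fourth lower; apply that shift to every note.
A5 → E5
E5 → B4
D#4 → A#3
C4 → G3

E5 B4 A#3 G3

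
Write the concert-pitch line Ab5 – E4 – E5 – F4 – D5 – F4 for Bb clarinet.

The Bb clarinet sounds a major second below written, so the written part must be a major second above concert — transpose each note up.
Ab5 becomes Bb5
E4 becomes F#4
E5 becomes F#5
F4 becomes G4
D5 becomes E5
F4 becomes G4

Bb5 F#4 F#5 G4 E5 G4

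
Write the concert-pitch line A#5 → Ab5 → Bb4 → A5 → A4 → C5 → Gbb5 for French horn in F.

E#6 Eb6 F5 E6 E5 G5 Dbb6

Written C4 sounds as F3 on the French horn in F, so concert pitches are written a perfect fifth up.
A#5 gives E#6
Ab5 gives Eb6
Bb4 gives F5
A5 gives E6
A4 gives E5
C5 gives G5
Gbb5 gives Dbb6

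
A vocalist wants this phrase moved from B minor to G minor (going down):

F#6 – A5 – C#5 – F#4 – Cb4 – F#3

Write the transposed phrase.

D6 F5 A4 D4 Abb3 D3

B minor to G minor down is a major third, so every note moves down by that interval.
F#6 to D6
A5 to F5
C#5 to A4
F#4 to D4
Cb4 to Abb3
F#3 to D3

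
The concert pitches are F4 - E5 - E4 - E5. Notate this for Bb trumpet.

Written C4 sounds as Bb3 on the Bb trumpet, so concert pitches are written a major second up.
F4 becomes G4
E5 becomes F#5
E4 becomes F#4
E5 becomes F#5

G4 F#5 F#4 F#5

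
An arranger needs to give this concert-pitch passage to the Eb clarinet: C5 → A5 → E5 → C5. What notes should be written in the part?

The Eb clarinet sounds a minor third above written, so the written part must be a minor third below concert — transpose each note down.
C5 gives A4
A5 gives F#5
E5 gives C#5
C5 gives A4

A4 F#5 C#5 A4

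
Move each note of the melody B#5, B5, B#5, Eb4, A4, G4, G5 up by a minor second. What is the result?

C#6 C6 C#6 Fb4 Bb4 Ab4 Ab5

A minor second up from B#5 gives C#6.
B5 up a minor second is C6.
A minor second up from B#5 gives C#6.
A minor second up from Eb4 gives Fb4.
A minor second up from A4 gives Bb4.
G4: a second up reaches A, and 1 semitone makes it Ab4.
G5 up a minor second is Ab5.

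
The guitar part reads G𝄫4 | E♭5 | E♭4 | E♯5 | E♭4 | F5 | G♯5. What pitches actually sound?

The guitar sounds a perfect octave below written, so transpose each written note down a perfect octave.
Gbb4 becomes Gbb3
Eb5 becomes Eb4
Eb4 becomes Eb3
E#5 becomes E#4
Eb4 becomes Eb3
F5 becomes F4
G#5 becomes G#4

Gbb3 Eb4 Eb3 E#4 Eb3 F4 G#4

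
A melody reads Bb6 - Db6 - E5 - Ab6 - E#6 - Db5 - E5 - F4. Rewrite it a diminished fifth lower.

Bb6 becomes E6
Db6 becomes G5
E5 becomes A#4
Ab6 becomes D6
E#6 becomes A##5
Db5 becomes G4
E5 becomes A#4
F4 becomes B3

E6 G5 A#4 D6 A##5 G4 A#4 B3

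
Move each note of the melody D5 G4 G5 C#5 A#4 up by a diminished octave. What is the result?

D5: an octave up reaches D, and 11 semitones makes it Db6.
G4: an octave up reaches G, and 11 semitones makes it Gb5.
G5 up a diminished octave is Gb6.
C#5 up a diminished octave is C6.
A diminished octave up from A#4 gives A5.

Db6 Gb5 Gb6 C6 A5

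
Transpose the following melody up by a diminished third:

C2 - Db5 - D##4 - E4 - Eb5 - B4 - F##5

Ebb2 Fbb5 F#4 Gb4 Gbb5 Db5 A5

C2 -> Ebb2
Db5 -> Fbb5
D##4 -> F#4
E4 -> Gb4
Eb5 -> Gbb5
B4 -> Db5
F##5 -> A5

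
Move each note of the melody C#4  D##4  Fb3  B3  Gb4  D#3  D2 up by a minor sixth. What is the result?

A4 B#4 Dbb4 G4 Ebb5 B3 Bb2

C#4 → A4
D##4 → B#4
Fb3 → Dbb4
B3 → G4
Gb4 → Ebb5
D#3 → B3
D2 → Bb2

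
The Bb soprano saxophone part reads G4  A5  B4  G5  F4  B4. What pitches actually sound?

The Bb soprano saxophone sounds a major second below written, so transpose each written note down a major second.
G4 gives F4
A5 gives G5
B4 gives A4
G5 gives F5
F4 gives Eb4
B4 gives A4

F4 G5 A4 F5 Eb4 A4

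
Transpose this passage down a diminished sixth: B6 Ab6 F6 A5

B6 becomes D##6
Ab6 becomes C#6
F6 becomes A#5
A5 becomes C##5

D##6 C#6 A#5 C##5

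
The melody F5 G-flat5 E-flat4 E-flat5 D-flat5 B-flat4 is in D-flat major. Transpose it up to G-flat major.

Bb5 Cb6 Ab4 Ab5 Gb5 Eb5

From D-flat up to G-flat is a perfect fourth; apply that to each pitch.
F5 to Bb5
Gb5 to Cb6
Eb4 to Ab4
Eb5 to Ab5
Db5 to Gb5
Bb4 to Eb5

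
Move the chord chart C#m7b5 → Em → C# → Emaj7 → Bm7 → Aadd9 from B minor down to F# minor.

B minor down to F# minor is a perfect fourth; each chord root moves by that interval while the quality stays the same.
C#m7b5: root C# down a perfect fourth → G#, giving G#m7b5.
Em: root E down a perfect fourth → B, giving Bm.
C#: root C# down a perfect fourth → G#, giving G#.
Emaj7: root E down a perfect fourth → B, giving Bmaj7.
Bm7: root B down a perfect fourth → F#, giving F#m7.
Aadd9: root A down a perfect fourth → E, giving Eadd9.

G#m7b5 Bm G# Bmaj7 F#m7 Eadd9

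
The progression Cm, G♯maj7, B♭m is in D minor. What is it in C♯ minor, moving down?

Bm F##maj7 Am

D minor down to C♯ minor is a minor second; each chord root moves by that interval while the quality stays the same.
Cm: root C down a minor second → B, giving Bm.
G♯maj7: root G♯ down a minor second → F##, giving F##maj7.
B♭m: root B♭ down a minor second → A, giving Am.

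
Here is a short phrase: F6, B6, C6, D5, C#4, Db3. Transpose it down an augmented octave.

An augmented octave down from F6 gives Fb5.
An augmented octave down from B6 gives Bb5.
C6: an octave down reaches C, and 13 semitones makes it Cb5.
An augmented octave down from D5 gives Db4.
An augmented octave down from C#4 gives C3.
An augmented octave down from Db3 gives Dbb2.

Fb5 Bb5 Cb5 Db4 C3 Dbb2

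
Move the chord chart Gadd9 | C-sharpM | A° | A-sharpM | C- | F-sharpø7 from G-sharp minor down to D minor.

G-sharp minor down to D minor is an augmented fourth; each chord root moves by that interval while the quality stays the same.
Gadd9: root G down an augmented fourth → Db, giving Dbadd9.
C-sharpM: root C-sharp down an augmented fourth → G, giving GM.
A°: root A down an augmented fourth → Eb, giving Eb°.
A-sharpM: root A-sharp down an augmented fourth → E, giving EM.
C-: root C down an augmented fourth → Gb, giving Gb-.
F-sharpø7: root F-sharp down an augmented fourth → C, giving Cø7.

Dbadd9 GM Eb° EM Gb- Cø7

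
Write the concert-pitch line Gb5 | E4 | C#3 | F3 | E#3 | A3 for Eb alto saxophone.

The Eb alto saxophone sounds a major sixth below written, so the written part must be a major sixth above concert — transpose each note up.
Gb5 becomes Eb6
E4 becomes C#5
C#3 becomes A#3
F3 becomes D4
E#3 becomes C##4
A3 becomes F#4

Eb6 C#5 A#3 D4 C##4 F#4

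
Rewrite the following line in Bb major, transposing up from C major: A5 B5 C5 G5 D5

G6 A6 Bb5 F6 C6

From C up to Bb is a minor seventh; apply that to each pitch.
A5 gives G6
B5 gives A6
C5 gives Bb5
G5 gives F6
D5 gives C6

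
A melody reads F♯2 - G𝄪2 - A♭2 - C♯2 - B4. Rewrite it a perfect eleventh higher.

B3 C##4 Db4 F#3 E6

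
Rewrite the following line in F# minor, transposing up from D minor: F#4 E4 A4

From D up to F# is a major third; apply that to each pitch.
F#4 → A#4
E4 → G#4
A4 → C#5

A#4 G#4 C#5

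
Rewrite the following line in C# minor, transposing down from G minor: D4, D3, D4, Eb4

G#3 G#2 G#3 A3

From G down to C# is a diminished fifth; apply that to each pitch.
D4 -> G#3
D3 -> G#2
D4 -> G#3
Eb4 -> A3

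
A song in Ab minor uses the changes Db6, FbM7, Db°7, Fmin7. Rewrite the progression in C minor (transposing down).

Ab minor down to C minor is a minor sixth; each chord root moves by that interval while the quality stays the same.
Db6: root Db down a minor sixth → F, giving F6.
FbM7: root Fb down a minor sixth → Ab, giving AbM7.
Db°7: root Db down a minor sixth → F, giving F°7.
Fmin7: root F down a minor sixth → A, giving Amin7.

F6 AbM7 F°7 Amin7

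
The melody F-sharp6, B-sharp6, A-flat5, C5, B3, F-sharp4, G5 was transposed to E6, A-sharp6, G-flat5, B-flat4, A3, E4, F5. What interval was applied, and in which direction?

down a major second

From F#6 to E6 is 2 letter names — a second of some quality.
E6 to F#6 is 2 semitones, which makes it a major second; the second version is lower, so the direction is down.
Checking another pair — G5 → F5 — gives the same interval.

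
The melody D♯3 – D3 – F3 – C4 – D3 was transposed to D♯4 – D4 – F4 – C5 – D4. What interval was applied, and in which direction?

up a perfect octave

Take the first pair: D#3 → D#4. D to D spans 8 letter names, so the interval is some kind of octave.
D#3 to D#4 is 12 semitones, which makes it a perfect octave; the second version is higher, so the direction is up.
Checking another pair — D3 → D4 — gives the same interval.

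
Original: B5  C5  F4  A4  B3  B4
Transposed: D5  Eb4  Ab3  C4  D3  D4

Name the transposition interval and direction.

down a major sixth

From B5 to D5 is 6 letter names — a sixth of some quality.
D5 to B5 is 9 semitones, which makes it a major sixth; the second version is lower, so the direction is down.
Checking another pair — B4 → D4 — gives the same interval.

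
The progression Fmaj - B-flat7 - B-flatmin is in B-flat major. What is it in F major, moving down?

Cmaj F7 Fmin

B-flat major down to F major is a perfect fourth; each chord root moves by that interval while the quality stays the same.
Fmaj: root F down a perfect fourth → C, giving Cmaj.
B-flat7: root B-flat down a perfect fourth → F, giving F7.
B-flatmin: root B-flat down a perfect fourth → F, giving Fmin.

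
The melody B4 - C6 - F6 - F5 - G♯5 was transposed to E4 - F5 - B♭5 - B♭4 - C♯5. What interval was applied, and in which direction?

down a perfect fifth

From B4 to E4 is 5 letter names — a fifth of some quality.
E4 to B4 is 7 semitones, which makes it a perfect fifth; the second version is lower, so the direction is down.
Checking another pair — G#5 → C#5 — gives the same interval.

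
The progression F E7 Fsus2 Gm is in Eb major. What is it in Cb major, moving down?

Db C7 Dbsus2 Ebm

Eb major down to Cb major is a major third; each chord root moves by that interval while the quality stays the same.
F: root F down a major third → Db, giving Db.
E7: root E down a major third → C, giving C7.
Fsus2: root F down a major third → Db, giving Dbsus2.
Gm: root G down a major third → Eb, giving Ebm.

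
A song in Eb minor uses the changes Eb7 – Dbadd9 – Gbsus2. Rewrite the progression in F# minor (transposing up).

Eb minor up to F# minor is an augmented second; each chord root moves by that interval while the quality stays the same.
Eb7: root Eb up an augmented second → F#, giving F#7.
Dbadd9: root Db up an augmented second → E, giving Eadd9.
Gbsus2: root Gb up an augmented second → A, giving Asus2.

F#7 Eadd9 Asus2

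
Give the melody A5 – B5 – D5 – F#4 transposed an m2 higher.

Bb5 C6 Eb5 G4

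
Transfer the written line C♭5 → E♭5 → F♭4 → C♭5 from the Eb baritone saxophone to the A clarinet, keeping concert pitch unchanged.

Gbb3 Bbb3 Cbb3 Gbb3

First find concert pitch: the Eb baritone saxophone sounds a major thirteenth below written, so C♭5 E♭5 F♭4 C♭5 sounds Ebb3 Gb3 Abb2 Ebb3.
Then write for A clarinet: it sounds a minor third below written, so the part must be a minor third above concert.
Ebb3 → Gbb3
Gb3 → Bbb3
Abb2 → Cbb3
Ebb3 → Gbb3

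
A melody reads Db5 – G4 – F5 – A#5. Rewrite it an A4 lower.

Db5: a fourth down reaches A, and 6 semitones makes it Abb4.
G4 down an augmented fourth is Db4.
F5: a fourth down reaches C, and 6 semitones makes it Cb5.
A#5 down an augmented fourth is E5.

Abb4 Db4 Cb5 E5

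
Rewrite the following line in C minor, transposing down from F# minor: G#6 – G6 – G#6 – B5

D6 Db6 D6 F5

F# minor to C minor down is an augmented fourth, so every note moves down by that interval.
G#6 gives D6
G6 gives Db6
G#6 gives D6
B5 gives F5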